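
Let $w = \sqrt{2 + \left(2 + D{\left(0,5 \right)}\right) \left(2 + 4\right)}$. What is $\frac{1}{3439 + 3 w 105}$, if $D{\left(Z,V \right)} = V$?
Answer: $\frac{3439}{7460821} - \frac{630 \sqrt{11}}{7460821} \approx 0.00018088$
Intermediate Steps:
$w = 2 \sqrt{11}$ ($w = \sqrt{2 + \left(2 + 5\right) \left(2 + 4\right)} = \sqrt{2 + 7 \cdot 6} = \sqrt{2 + 42} = \sqrt{44} = 2 \sqrt{11} \approx 6.6332$)
$\frac{1}{3439 + 3 w 105} = \frac{1}{3439 + 3 \cdot 2 \sqrt{11} \cdot 105} = \frac{1}{3439 + 6 \sqrt{11} \cdot 105} = \frac{1}{3439 + 630 \sqrt{11}}$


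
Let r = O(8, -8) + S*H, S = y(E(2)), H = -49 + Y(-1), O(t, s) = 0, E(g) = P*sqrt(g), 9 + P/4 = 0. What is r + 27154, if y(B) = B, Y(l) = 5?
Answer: 27154 + 1584*sqrt(2) ≈ 29394.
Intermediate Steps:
P = -36 (P = -36 + 4*0 = -36 + 0 = -36)
E(g) = -36*sqrt(g)
H = -44 (H = -49 + 5 = -44)
S = -36*sqrt(2) ≈ -50.912
r = 1584*sqrt(2) (r = 0 - 36*sqrt(2)*(-44) = 0 + 1584*sqrt(2) = 1584*sqrt(2) ≈ 2240.1)
r + 27154 = 1584*sqrt(2) + 27154 = 27154 + 1584*sqrt(2)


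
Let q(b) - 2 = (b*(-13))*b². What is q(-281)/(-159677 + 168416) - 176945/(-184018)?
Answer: 53080532763985/1608133302 ≈ 33008.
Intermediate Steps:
q(b) = 2 - 13*b³ (q(b) = 2 + (b*(-13))*b² = 2 + (-13*b)*b² = 2 - 13*b³)
q(-281)/(-159677 + 168416) - 176945/(-184018) = (2 - 13*(-281)³)/(-159677 + 168416) - 176945/(-184018) = (2 - 13*(-22188041))/8739 - 176945*(-1/184018) = (2 + 288444533)*(1/8739) + 176945/184018 = 288444535*(1/8739) + 176945/184018 = 288444535/8739 + 176945/184018 = 53080532763985/1608133302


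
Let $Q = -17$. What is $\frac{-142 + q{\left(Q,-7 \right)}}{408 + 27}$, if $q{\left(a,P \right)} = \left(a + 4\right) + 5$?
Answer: $- \frac{10}{29} \approx -0.34483$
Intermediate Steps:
$q{\left(a,P \right)} = 9 + a$ ($q{\left(a,P \right)} = \left(4 + a\right) + 5 = 9 + a$)
$\frac{-142 + q{\left(Q,-7 \right)}}{408 + 27} = \frac{-142 + \left(9 - 17\right)}{408 + 27} = \frac{-142 - 8}{435} = \left(-150\right) \frac{1}{435} = - \frac{10}{29}$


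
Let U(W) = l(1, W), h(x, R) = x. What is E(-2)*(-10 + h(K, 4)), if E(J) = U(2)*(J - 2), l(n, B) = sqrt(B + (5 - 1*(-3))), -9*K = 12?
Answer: 136*sqrt(10)/3 ≈ 143.36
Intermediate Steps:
K = -4/3 (K = -1/9*12 = -4/3 ≈ -1.3333)
l(n, B) = sqrt(8 + B) (l(n, B) = sqrt(B + (5 + 3)) = sqrt(B + 8) = sqrt(8 + B))
U(W) = sqrt(8 + W)
E(J) = sqrt(10)*(-2 + J) (E(J) = sqrt(8 + 2)*(J - 2) = sqrt(10)*(-2 + J))
E(-2)*(-10 + h(K, 4)) = (sqrt(10)*(-2 - 2))*(-10 - 4/3) = (sqrt(10)*(-4))*(-34/3) = -4*sqrt(10)*(-34/3) = 136*sqrt(10)/3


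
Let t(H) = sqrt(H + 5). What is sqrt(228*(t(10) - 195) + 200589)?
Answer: sqrt(156129 + 228*sqrt(15)) ≈ 396.25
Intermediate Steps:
t(H) = sqrt(5 + H)
sqrt(228*(t(10) - 195) + 200589) = sqrt(228*(sqrt(5 + 10) - 195) + 200589) = sqrt(228*(sqrt(15) - 195) + 200589) = sqrt(228*(-195 + sqrt(15)) + 200589) = sqrt((-44460 + 228*sqrt(15)) + 200589) = sqrt(156129 + 228*sqrt(15))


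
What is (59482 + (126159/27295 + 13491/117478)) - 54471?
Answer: 16083271375957/3206562010 ≈ 5015.7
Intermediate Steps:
(59482 + (126159/27295 + 13491/117478)) - 54471 = (59482 + 15189143847/3206562010) - 54471 = 190747910622667/3206562010 - 54471 = 16083271375957/3206562010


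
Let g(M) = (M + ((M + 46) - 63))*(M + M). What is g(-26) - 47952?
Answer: -44364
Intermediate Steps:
g(M) = 2*M*(-17 + 2*M) (g(M) = (M + ((46 + M) - 63))*(2*M) = (M + (-17 + M))*(2*M) = (-17 + 2*M)*(2*M) = 2*M*(-17 + 2*M))
g(-26) - 47952 = 2*(-26)*(-17 + 2*(-26)) - 47952 = 2*(-26)*(-17 - 52) - 47952 = 2*(-26)*(-69) - 47952 = 3588 - 47952 = -44364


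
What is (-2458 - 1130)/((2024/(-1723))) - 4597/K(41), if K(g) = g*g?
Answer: 112857023/36982 ≈ 3051.7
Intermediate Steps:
K(g) = g²
(-2458 - 1130)/((2024/(-1723))) - 4597/K(41) = (-2458 - 1130)/((2024/(-1723))) - 4597/(41²) = -3588/(2024*(-1/1723)) - 4597/1681 = -3588/(-2024/1723) - 4597*1/1681 = -3588*(-1723/2024) - 4597/1681 = 67197/22 - 4597/1681 = 112857023/36982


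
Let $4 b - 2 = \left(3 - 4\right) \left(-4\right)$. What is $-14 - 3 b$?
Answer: $- \frac{37}{2} \approx -18.5$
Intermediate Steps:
$b = \frac{3}{2}$ ($b = \frac{1}{2} + \frac{\left(3 - 4\right) \left(-4\right)}{4} = \frac{1}{2} + \frac{\left(-1\right) \left(-4\right)}{4} = \frac{1}{2} + \frac{1}{4} \cdot 4 = \frac{1}{2} + 1 = \frac{3}{2} \approx 1.5$)
$-14 - 3 b = -14 - \frac{9}{2} = - \frac{37}{2}$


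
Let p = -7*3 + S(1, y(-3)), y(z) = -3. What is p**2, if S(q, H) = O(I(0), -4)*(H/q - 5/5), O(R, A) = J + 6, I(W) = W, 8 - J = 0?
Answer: 5929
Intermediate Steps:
J = 8 (J = 8 - 1*0 = 8 + 0 = 8)
O(R, A) = 14 (O(R, A) = 8 + 6 = 14)
S(q, H) = -14 + 14*H/q (S(q, H) = 14*(H/q - 5/5) = 14*(H/q - 5*1/5) = 14*(H/q - 1) = 14*(-1 + H/q) = -14 + 14*H/q)
p = -77 (p = -7*3 + (-14 + 14*(-3)/1) = -21 + (-14 + 14*(-3)*1) = -21 + (-14 - 42) = -21 - 56 = -77)
p**2 = (-77)**2 = 5929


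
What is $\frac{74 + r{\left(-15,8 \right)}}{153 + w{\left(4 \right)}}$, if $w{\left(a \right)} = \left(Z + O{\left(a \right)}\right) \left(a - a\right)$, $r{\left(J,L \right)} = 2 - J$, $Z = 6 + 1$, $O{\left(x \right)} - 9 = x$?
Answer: $\frac{91}{153} \approx 0.59477$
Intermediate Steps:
$O{\left(x \right)} = 9 + x$
$Z = 7$
$w{\left(a \right)} = 0$ ($w{\left(a \right)} = \left(7 + \left(9 + a\right)\right) \left(a - a\right) = \left(16 + a\right) 0 = 0$)
$\frac{74 + r{\left(-15,8 \right)}}{153 + w{\left(4 \right)}} = \frac{74 + \left(2 - -15\right)}{153 + 0} = \frac{74 + \left(2 + 15\right)}{153} = \left(74 + 17\right) \frac{1}{153} = 91 \cdot \frac{1}{153} = \frac{91}{153}$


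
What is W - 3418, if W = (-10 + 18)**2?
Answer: -3354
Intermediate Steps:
W = 64 (W = 8**2 = 64)
W - 3418 = 64 - 3418 = -3354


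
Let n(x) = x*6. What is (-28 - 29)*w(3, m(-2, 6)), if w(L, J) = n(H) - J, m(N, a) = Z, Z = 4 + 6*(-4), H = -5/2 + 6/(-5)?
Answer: 627/5 ≈ 125.40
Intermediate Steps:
H = -37/10 (H = -5*1/2 + 6*(-1/5) = -5/2 - 6/5 = -37/10 ≈ -3.7000)
Z = -20 (Z = 4 - 24 = -20)
n(x) = 6*x
m(N, a) = -20
w(L, J) = -111/5 - J (w(L, J) = 6*(-37/10) - J = -111/5 - J)
(-28 - 29)*w(3, m(-2, 6)) = (-28 - 29)*(-111/5 - 1*(-20)) = -57*(-111/5 + 20) = -57*(-11/5) = 627/5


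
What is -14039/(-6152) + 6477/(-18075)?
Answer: 71302807/37065800 ≈ 1.9237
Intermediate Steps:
-14039/(-6152) + 6477/(-18075) = -14039*(-1/6152) + 6477*(-1/18075) = 14039/6152 - 2159/6025 = 71302807/37065800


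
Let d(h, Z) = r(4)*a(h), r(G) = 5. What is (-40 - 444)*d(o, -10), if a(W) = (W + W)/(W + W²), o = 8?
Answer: -4840/9 ≈ -537.78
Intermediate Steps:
a(W) = 2*W/(W + W²) (a(W) = (2*W)/(W + W²) = 2*W/(W + W²))
d(h, Z) = 10/(1 + h) (d(h, Z) = 5*(2/(1 + h)) = 10/(1 + h))
(-40 - 444)*d(o, -10) = (-40 - 444)*(10/(1 + 8)) = -4840/9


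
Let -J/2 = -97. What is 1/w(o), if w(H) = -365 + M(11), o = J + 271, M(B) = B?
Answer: -1/354 ≈ -0.0028249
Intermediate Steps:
J = 194 (J = -2*(-97) = 194)
o = 465 (o = 194 + 271 = 465)
w(H) = -354 (w(H) = -365 + 11 = -354)
1/w(o) = 1/(-354) = -1/354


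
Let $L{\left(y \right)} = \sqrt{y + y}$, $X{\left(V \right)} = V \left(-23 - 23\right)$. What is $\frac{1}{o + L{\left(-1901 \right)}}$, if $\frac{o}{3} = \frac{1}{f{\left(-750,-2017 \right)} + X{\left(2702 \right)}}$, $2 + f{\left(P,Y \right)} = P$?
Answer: $- \frac{375132}{59448079360681} - \frac{15636001936 i \sqrt{3802}}{59448079360681} \approx -6.3102 \cdot 10^{-9} - 0.016218 i$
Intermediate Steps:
$f{\left(P,Y \right)} = -2 + P$
$X{\left(V \right)} = - 46 V$ ($X{\left(V \right)} = V \left(-46\right) = - 46 V$)
$o = - \frac{3}{125044}$ ($o = \frac{3}{\left(-2 - 750\right) - 124292} = \frac{3}{-752 - 124292} = \frac{3}{-125044} = 3 \left(- \frac{1}{125044}\right) = - \frac{3}{125044} \approx -2.3992 \cdot 10^{-5}$)
$L{\left(y \right)} = \sqrt{2} \sqrt{y}$ ($L{\left(y \right)} = \sqrt{2 y} = \sqrt{2} \sqrt{y}$)
$\frac{1}{o + L{\left(-1901 \right)}} = \frac{1}{- \frac{3}{125044} + \sqrt{2} \sqrt{-1901}} = \frac{1}{- \frac{3}{125044} + \sqrt{2} i \sqrt{1901}} = \frac{1}{- \frac{3}{125044} + i \sqrt{3802}}$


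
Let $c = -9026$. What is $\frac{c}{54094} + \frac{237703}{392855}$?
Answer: $\frac{4656198426}{10625549185} \approx 0.43821$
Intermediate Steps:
$\frac{c}{54094} + \frac{237703}{392855} = - \frac{9026}{54094} + \frac{237703}{392855} = \left(-9026\right) \frac{1}{54094} + 237703 \cdot \frac{1}{392855} = - \frac{4513}{27047} + \frac{237703}{392855} = \frac{4656198426}{10625549185}$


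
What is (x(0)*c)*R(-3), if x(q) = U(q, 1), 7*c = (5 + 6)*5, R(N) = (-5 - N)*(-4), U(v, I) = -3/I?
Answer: -1320/7 ≈ -188.57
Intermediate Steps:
R(N) = 20 + 4*N
c = 55/7 (c = ((5 + 6)*5)/7 = (11*5)/7 = (⅐)*55 = 55/7 ≈ 7.8571)
x(q) = -3 (x(q) = -3/1 = -3*1 = -3)
(x(0)*c)*R(-3) = (-3*55/7)*(20 + 4*(-3)) = -165*(20 - 12)/7 = -165/7*8 = -1320/7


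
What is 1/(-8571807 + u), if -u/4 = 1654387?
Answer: -1/15189355 ≈ -6.5836e-8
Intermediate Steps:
u = -6617548 (u = -4*1654387 = -6617548)
1/(-8571807 + u) = 1/(-8571807 - 6617548) = 1/(-15189355) = -1/15189355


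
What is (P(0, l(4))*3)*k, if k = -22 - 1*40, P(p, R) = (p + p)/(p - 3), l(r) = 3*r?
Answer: 0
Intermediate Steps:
P(p, R) = 2*p/(-3 + p) (P(p, R) = (2*p)/(-3 + p) = 2*p/(-3 + p))
k = -62 (k = -22 - 40 = -62)
(P(0, l(4))*3)*k = ((2*0/(-3 + 0))*3)*(-62) = ((2*0/(-3))*3)*(-62) = ((2*0*(-1/3))*3)*(-62) = (0*3)*(-62) = 0*(-62) = 0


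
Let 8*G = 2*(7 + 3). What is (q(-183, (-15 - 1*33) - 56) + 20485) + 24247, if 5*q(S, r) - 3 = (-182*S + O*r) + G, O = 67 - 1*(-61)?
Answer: 487319/10 ≈ 48732.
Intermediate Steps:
O = 128 (O = 67 + 61 = 128)
G = 5/2 (G = (2*(7 + 3))/8 = (2*10)/8 = (⅛)*20 = 5/2 ≈ 2.5000)
q(S, r) = 11/10 - 182*S/5 + 128*r/5 (q(S, r) = ⅗ + ((-182*S + 128*r) + 5/2)/5 = ⅗ + (5/2 - 182*S + 128*r)/5 = ⅗ + (½ - 182*S/5 + 128*r/5) = 11/10 - 182*S/5 + 128*r/5)
(q(-183, (-15 - 1*33) - 56) + 20485) + 24247 = ((11/10 - 182/5*(-183) + 128*((-15 - 1*33) - 56)/5) + 20485) + 24247 = ((11/10 + 33306/5 + 128*((-15 - 33) - 56)/5) + 20485) + 24247 = ((11/10 + 33306/5 + 128*(-48 - 56)/5) + 20485) + 24247 = ((11/10 + 33306/5 + (128/5)*(-104)) + 20485) + 24247 = ((11/10 + 33306/5 - 13312/5) + 20485) + 24247 = (39999/10 + 20485) + 24247 = 244849/10 + 24247 = 487319/10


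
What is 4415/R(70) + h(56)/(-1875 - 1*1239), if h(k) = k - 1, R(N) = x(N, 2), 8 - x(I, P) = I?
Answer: -3437930/48267 ≈ -71.227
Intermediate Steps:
x(I, P) = 8 - I
R(N) = 8 - N
h(k) = -1 + k
4415/R(70) + h(56)/(-1875 - 1*1239) = 4415/(8 - 1*70) + (-1 + 56)/(-1875 - 1*1239) = 4415/(8 - 70) + 55/(-1875 - 1239) = 4415/(-62) + 55/(-3114) = 4415*(-1/62) + 55*(-1/3114) = -4415/62 - 55/3114 = -3437930/48267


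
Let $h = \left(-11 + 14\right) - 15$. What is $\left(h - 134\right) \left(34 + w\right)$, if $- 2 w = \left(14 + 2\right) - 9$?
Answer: $-4453$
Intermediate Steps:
$w = - \frac{7}{2}$ ($w = - \frac{\left(14 + 2\right) - 9}{2} = - \frac{16 - 9}{2} = \left(- \frac{1}{2}\right) 7 = - \frac{7}{2} \approx -3.5$)
$h = -12$ ($h = 3 - 15 = -12$)
$\left(h - 134\right) \left(34 + w\right) = \left(-12 - 134\right) \left(34 - \frac{7}{2}\right) = \left(-146\right) \frac{61}{2} = -4453$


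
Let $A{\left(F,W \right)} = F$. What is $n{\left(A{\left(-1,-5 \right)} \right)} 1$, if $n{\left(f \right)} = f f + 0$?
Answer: $1$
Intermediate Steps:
$n{\left(f \right)} = f^{2}$ ($n{\left(f \right)} = f^{2} + 0 = f^{2}$)
$n{\left(A{\left(-1,-5 \right)} \right)} 1 = \left(-1\right)^{2} \cdot 1 = 1 \cdot 1 = 1$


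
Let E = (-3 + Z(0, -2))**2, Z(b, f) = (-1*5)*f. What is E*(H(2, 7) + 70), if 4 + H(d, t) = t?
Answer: 3577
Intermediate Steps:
Z(b, f) = -5*f
H(d, t) = -4 + t
E = 49 (E = (-3 - 5*(-2))**2 = (-3 + 10)**2 = 7**2 = 49)
E*(H(2, 7) + 70) = 49*((-4 + 7) + 70) = 49*(3 + 70) = 49*73 = 3577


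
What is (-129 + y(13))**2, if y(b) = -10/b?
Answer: 2845969/169 ≈ 16840.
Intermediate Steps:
(-129 + y(13))**2 = (-129 - 10/13)**2 = (-1687/13)**2 = 2845969/169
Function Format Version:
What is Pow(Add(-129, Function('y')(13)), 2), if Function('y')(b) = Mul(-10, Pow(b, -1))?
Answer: Rational(2845969, 169) ≈ 16840.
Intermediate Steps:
Pow(Add(-129, Function('y')(13)), 2) = Pow(Add(-129, Mul(-10, Pow(13, -1))), 2) = Pow(Add(-129, Mul(-10, Rational(1, 13))), 2) = Pow(Add(-129, Rational(-10, 13)), 2) = Pow(Rational(-1687, 13), 2) = Rational(2845969, 169)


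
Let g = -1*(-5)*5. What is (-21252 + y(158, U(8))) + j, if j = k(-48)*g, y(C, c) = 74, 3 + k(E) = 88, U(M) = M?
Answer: -19053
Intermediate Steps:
k(E) = 85 (k(E) = -3 + 88 = 85)
g = 25 (g = 5*5 = 25)
j = 2125 (j = 85*25 = 2125)
(-21252 + y(158, U(8))) + j = (-21252 + 74) + 2125 = -21178 + 2125 = -19053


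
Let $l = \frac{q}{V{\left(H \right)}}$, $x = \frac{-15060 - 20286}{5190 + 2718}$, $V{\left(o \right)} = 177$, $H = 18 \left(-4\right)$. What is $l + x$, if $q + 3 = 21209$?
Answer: $\frac{26906801}{233286} \approx 115.34$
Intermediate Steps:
$H = -72$
$x = - \frac{5891}{1318}$ ($x = - \frac{35346}{7908} = \left(-35346\right) \frac{1}{7908} = - \frac{5891}{1318} \approx -4.4697$)
$q = 21206$ ($q = -3 + 21209 = 21206$)
$l = \frac{21206}{177} \approx 119.81$
$l + x = \frac{21206}{177} - \frac{5891}{1318} = \frac{26906801}{233286}$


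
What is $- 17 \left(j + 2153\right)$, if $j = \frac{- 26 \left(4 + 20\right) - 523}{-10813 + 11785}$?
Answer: $- \frac{35556673}{972} \approx -36581.0$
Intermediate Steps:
$j = - \frac{1147}{972}$ ($j = \frac{\left(-26\right) 24 - 523}{972} = \left(-624 - 523\right) \frac{1}{972} = \left(-1147\right) \frac{1}{972} = - \frac{1147}{972} \approx -1.18$)
$- 17 \left(j + 2153\right) = - 17 \left(- \frac{1147}{972} + 2153\right) = \left(-17\right) \frac{2091569}{972} = - \frac{35556673}{972}$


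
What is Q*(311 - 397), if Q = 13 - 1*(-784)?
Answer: -68542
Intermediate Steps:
Q = 797 (Q = 13 + 784 = 797)
Q*(311 - 397) = 797*(311 - 397) = 797*(-86) = -68542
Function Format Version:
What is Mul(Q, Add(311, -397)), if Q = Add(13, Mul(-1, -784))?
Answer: -68542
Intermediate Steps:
Q = 797 (Q = Add(13, 784) = 797)
Mul(Q, Add(311, -397)) = Mul(797, Add(311, -397)) = Mul(797, -86) = -68542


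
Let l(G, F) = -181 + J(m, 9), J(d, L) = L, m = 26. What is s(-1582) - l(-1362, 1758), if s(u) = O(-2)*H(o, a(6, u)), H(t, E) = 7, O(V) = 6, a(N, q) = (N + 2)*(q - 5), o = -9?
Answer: 214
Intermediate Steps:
a(N, q) = (-5 + q)*(2 + N) (a(N, q) = (2 + N)*(-5 + q) = (-5 + q)*(2 + N))
l(G, F) = -172 (l(G, F) = -181 + 9 = -172)
s(u) = 42 (s(u) = 6*7 = 42)
s(-1582) - l(-1362, 1758) = 42 - 1*(-172) = 42 + 172 = 214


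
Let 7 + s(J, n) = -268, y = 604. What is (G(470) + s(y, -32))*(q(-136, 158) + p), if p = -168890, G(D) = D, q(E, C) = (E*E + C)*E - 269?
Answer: -527690085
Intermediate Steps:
s(J, n) = -275 (s(J, n) = -7 - 268 = -275)
q(E, C) = -269 + E*(C + E**2) (q(E, C) = (E**2 + C)*E - 269 = (C + E**2)*E - 269 = E*(C + E**2) - 269 = -269 + E*(C + E**2))
(G(470) + s(y, -32))*(q(-136, 158) + p) = (470 - 275)*((-269 + (-136)**3 + 158*(-136)) - 168890) = 195*((-269 - 2515456 - 21488) - 168890) = 195*(-2537213 - 168890) = 195*(-2706103) = -527690085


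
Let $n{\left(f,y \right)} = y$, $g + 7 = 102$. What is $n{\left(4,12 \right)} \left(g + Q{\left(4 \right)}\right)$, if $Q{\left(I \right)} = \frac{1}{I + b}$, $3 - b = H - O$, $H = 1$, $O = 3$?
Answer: $\frac{3424}{3} \approx 1141.3$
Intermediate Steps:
$g = 95$ ($g = -7 + 102 = 95$)
$b = 5$ ($b = 3 - \left(1 - 3\right) = 3 - -2 = 3 + 2 = 5$)
$Q{\left(I \right)} = \frac{1}{5 + I}$ ($Q{\left(I \right)} = \frac{1}{I + 5} = \frac{1}{5 + I}$)
$n{\left(4,12 \right)} \left(g + Q{\left(4 \right)}\right) = 12 \left(95 + \frac{1}{5 + 4}\right) = 12 \left(95 + \frac{1}{9}\right) = 12 \cdot \frac{856}{9} = \frac{3424}{3}$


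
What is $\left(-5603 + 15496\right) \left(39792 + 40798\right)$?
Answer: $797276870$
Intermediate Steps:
$\left(-5603 + 15496\right) \left(39792 + 40798\right) = 9893 \cdot 80590 = 797276870$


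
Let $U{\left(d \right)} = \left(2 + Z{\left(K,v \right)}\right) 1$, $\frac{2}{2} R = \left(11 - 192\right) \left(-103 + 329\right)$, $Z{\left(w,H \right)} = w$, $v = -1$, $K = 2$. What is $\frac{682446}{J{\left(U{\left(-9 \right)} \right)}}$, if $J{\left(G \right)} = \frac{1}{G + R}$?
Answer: $-27913406292$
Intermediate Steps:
$R = -40906$ ($R = \left(11 - 192\right) \left(-103 + 329\right) = \left(-181\right) 226 = -40906$)
$U{\left(d \right)} = 4$ ($U{\left(d \right)} = \left(2 + 2\right) 1 = 4 \cdot 1 = 4$)
$J{\left(G \right)} = \frac{1}{-40906 + G}$ ($J{\left(G \right)} = \frac{1}{G - 40906} = \frac{1}{-40906 + G}$)
$\frac{682446}{J{\left(U{\left(-9 \right)} \right)}} = \frac{682446}{\frac{1}{-40906 + 4}} = \frac{682446}{\frac{1}{-40902}} = \frac{682446}{- \frac{1}{40902}} = 682446 \left(-40902\right) = -27913406292$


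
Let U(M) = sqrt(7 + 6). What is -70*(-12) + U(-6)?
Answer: 840 + sqrt(13) ≈ 843.61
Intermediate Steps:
U(M) = sqrt(13)
-70*(-12) + U(-6) = -70*(-12) + sqrt(13) = 840 + sqrt(13)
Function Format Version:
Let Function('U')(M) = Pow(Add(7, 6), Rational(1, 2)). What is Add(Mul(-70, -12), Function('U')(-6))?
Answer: Add(840, Pow(13, Rational(1, 2))) ≈ 843.61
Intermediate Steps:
Function('U')(M) = Pow(13, Rational(1, 2))
Add(Mul(-70, -12), Function('U')(-6)) = Add(Mul(-70, -12), Pow(13, Rational(1, 2))) = Add(840, Pow(13, Rational(1, 2)))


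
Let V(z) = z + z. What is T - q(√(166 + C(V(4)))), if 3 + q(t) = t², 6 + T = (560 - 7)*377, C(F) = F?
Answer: 208304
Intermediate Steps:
V(z) = 2*z
T = 208475 (T = -6 + (560 - 7)*377 = -6 + 553*377 = -6 + 208481 = 208475)
q(t) = -3 + t²
T - q(√(166 + C(V(4)))) = 208475 - (-3 + (√(166 + 2*4))²) = 208475 - (-3 + (√(166 + 8))²) = 208475 - (-3 + (√174)²) = 208475 - (-3 + 174) = 208475 - 1*171 = 208475 - 171 = 208304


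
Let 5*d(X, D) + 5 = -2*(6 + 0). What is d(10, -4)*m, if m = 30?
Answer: -102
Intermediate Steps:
d(X, D) = -17/5 (d(X, D) = -1 + (-2*(6 + 0))/5 = -1 + (-2*6)/5 = -1 + (1/5)*(-12) = -1 - 12/5 = -17/5)
d(10, -4)*m = -17/5*30 = -102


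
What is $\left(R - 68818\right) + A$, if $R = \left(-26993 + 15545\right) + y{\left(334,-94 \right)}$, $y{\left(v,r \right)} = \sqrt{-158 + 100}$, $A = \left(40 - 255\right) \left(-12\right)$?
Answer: $-77686 + i \sqrt{58} \approx -77686.0 + 7.6158 i$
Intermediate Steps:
$A = 2580$ ($A = \left(-215\right) \left(-12\right) = 2580$)
$y{\left(v,r \right)} = i \sqrt{58}$ ($y{\left(v,r \right)} = \sqrt{-58} = i \sqrt{58}$)
$R = -11448 + i \sqrt{58}$ ($R = \left(-26993 + 15545\right) + i \sqrt{58} = -11448 + i \sqrt{58} \approx -11448.0 + 7.6158 i$)
$\left(R - 68818\right) + A = \left(\left(-11448 + i \sqrt{58}\right) - 68818\right) + 2580 = \left(-80266 + i \sqrt{58}\right) + 2580 = -77686 + i \sqrt{58}$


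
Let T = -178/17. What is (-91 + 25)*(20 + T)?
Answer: -10692/17 ≈ -628.94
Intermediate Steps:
T = -178/17 (T = -178*1/17 = -178/17 ≈ -10.471)
(-91 + 25)*(20 + T) = (-91 + 25)*(20 - 178/17) = -66*162/17 = -10692/17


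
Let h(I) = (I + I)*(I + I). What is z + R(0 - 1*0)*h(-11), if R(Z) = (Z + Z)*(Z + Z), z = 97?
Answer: 97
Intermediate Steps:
R(Z) = 4*Z**2 (R(Z) = (2*Z)*(2*Z) = 4*Z**2)
h(I) = 4*I**2 (h(I) = (2*I)*(2*I) = 4*I**2)
z + R(0 - 1*0)*h(-11) = 97 + (4*(0 - 1*0)**2)*(4*(-11)**2) = 97 + (4*(0 + 0)**2)*(4*121) = 97 + (4*0**2)*484 = 97 + (4*0)*484 = 97 + 0*484 = 97 + 0 = 97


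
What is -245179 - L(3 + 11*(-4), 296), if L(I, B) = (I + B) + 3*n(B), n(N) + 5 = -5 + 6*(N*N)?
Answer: -1822492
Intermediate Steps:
n(N) = -10 + 6*N² (n(N) = -5 + (-5 + 6*(N*N)) = -5 + (-5 + 6*N²) = -10 + 6*N²)
L(I, B) = -30 + B + I + 18*B² (L(I, B) = (I + B) + 3*(-10 + 6*B²) = (B + I) + (-30 + 18*B²) = -30 + B + I + 18*B²)
-245179 - L(3 + 11*(-4), 296) = -245179 - (-30 + 296 + (3 + 11*(-4)) + 18*296²) = -245179 - (-30 + 296 + (3 - 44) + 18*87616) = -245179 - (-30 + 296 - 41 + 1577088) = -245179 - 1*1577313 = -245179 - 1577313 = -1822492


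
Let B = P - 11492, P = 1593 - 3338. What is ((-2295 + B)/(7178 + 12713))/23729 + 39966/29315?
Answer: 18863238459094/13836490595785 ≈ 1.3633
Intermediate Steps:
P = -1745
B = -13237 (B = -1745 - 11492 = -13237)
((-2295 + B)/(7178 + 12713))/23729 + 39966/29315 = ((-2295 - 13237)/(7178 + 12713))/23729 + 39966/29315 = -15532/19891*(1/23729) + 39966*(1/29315) = -15532*1/19891*(1/23729) + 39966/29315 = -15532/19891*1/23729 + 39966/29315 = -15532/471993539 + 39966/29315 = 18863238459094/13836490595785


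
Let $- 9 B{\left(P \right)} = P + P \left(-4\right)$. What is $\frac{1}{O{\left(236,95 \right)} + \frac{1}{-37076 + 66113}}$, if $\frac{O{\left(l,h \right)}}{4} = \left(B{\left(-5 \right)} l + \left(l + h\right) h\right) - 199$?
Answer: $\frac{9679}{1194491843} \approx 8.103 \cdot 10^{-6}$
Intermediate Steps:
$B{\left(P \right)} = \frac{P}{3}$ ($B{\left(P \right)} = - \frac{P + P \left(-4\right)}{9} = - \frac{P - 4 P}{9} = - \frac{\left(-3\right) P}{9} = \frac{P}{3}$)
$O{\left(l,h \right)} = -796 - \frac{20 l}{3} + 4 h \left(h + l\right)$ ($O{\left(l,h \right)} = 4 \left(\left(\frac{1}{3} \left(-5\right) l + \left(l + h\right) h\right) - 199\right) = 4 \left(\left(- \frac{5 l}{3} + \left(h + l\right) h\right) - 199\right) = 4 \left(\left(- \frac{5 l}{3} + h \left(h + l\right)\right) - 199\right) = 4 \left(-199 - \frac{5 l}{3} + h \left(h + l\right)\right) = -796 - \frac{20 l}{3} + 4 h \left(h + l\right)$)
$\frac{1}{O{\left(236,95 \right)} + \frac{1}{-37076 + 66113}} = \frac{1}{\left(-796 + 4 \cdot 95^{2} - \frac{4720}{3} + 4 \cdot 95 \cdot 236\right) + \frac{1}{-37076 + 66113}} = \frac{1}{\left(-796 + 4 \cdot 9025 - \frac{4720}{3} + 89680\right) + \frac{1}{29037}} = \frac{1}{\left(-796 + 36100 - \frac{4720}{3} + 89680\right) + \frac{1}{29037}} = \frac{1}{\frac{370232}{3} + \frac{1}{29037}} = \frac{1}{\frac{1194491843}{9679}} = \frac{9679}{1194491843}$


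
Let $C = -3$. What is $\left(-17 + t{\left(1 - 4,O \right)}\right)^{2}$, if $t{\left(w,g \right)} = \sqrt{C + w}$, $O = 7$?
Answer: $\left(17 - i \sqrt{6}\right)^{2} \approx 283.0 - 83.283 i$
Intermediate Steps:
$t{\left(w,g \right)} = \sqrt{-3 + w}$
$\left(-17 + t{\left(1 - 4,O \right)}\right)^{2} = \left(-17 + \sqrt{-3 + \left(1 - 4\right)}\right)^{2} = \left(-17 + \sqrt{-3 - 3}\right)^{2} = \left(-17 + \sqrt{-6}\right)^{2} = \left(-17 + i \sqrt{6}\right)^{2}$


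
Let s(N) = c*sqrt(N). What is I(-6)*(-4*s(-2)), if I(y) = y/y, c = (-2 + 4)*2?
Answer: -16*I*sqrt(2) ≈ -22.627*I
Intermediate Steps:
c = 4 (c = 2*2 = 4)
I(y) = 1
s(N) = 4*sqrt(N)
I(-6)*(-4*s(-2)) = 1*(-16*sqrt(-2)) = 1*(-16*I*sqrt(2)) = -16*I*sqrt(2)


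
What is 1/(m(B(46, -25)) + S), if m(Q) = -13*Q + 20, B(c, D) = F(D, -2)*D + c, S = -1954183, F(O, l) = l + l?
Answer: -1/1956061 ≈ -5.1123e-7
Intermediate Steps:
F(O, l) = 2*l
B(c, D) = c - 4*D (B(c, D) = (2*(-2))*D + c = -4*D + c = c - 4*D)
m(Q) = 20 - 13*Q
1/(m(B(46, -25)) + S) = 1/((20 - 13*(46 - 4*(-25))) - 1954183) = 1/((20 - 13*(46 + 100)) - 1954183) = 1/((20 - 13*146) - 1954183) = 1/((20 - 1898) - 1954183) = 1/(-1878 - 1954183) = 1/(-1956061) = -1/1956061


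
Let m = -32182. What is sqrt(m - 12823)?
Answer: I*sqrt(45005) ≈ 212.14*I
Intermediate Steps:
sqrt(m - 12823) = sqrt(-32182 - 12823) = sqrt(-45005) = I*sqrt(45005)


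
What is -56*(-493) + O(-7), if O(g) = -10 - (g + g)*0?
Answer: 27598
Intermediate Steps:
O(g) = -10 (O(g) = -10 - 2*g*0 = -10 - 1*0 = -10 + 0 = -10)
-56*(-493) + O(-7) = -56*(-493) - 10 = 27608 - 10 = 27598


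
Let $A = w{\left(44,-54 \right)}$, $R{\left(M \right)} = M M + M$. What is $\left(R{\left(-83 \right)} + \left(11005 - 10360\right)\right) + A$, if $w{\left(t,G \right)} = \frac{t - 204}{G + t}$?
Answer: $7467$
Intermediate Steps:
$w{\left(t,G \right)} = \frac{-204 + t}{G + t}$
$R{\left(M \right)} = M + M^{2}$ ($R{\left(M \right)} = M^{2} + M = M + M^{2}$)
$A = 16$ ($A = \frac{-204 + 44}{-54 + 44} = \frac{1}{-10} \left(-160\right) = \left(- \frac{1}{10}\right) \left(-160\right) = 16$)
$\left(R{\left(-83 \right)} + \left(11005 - 10360\right)\right) + A = \left(- 83 \left(1 - 83\right) + \left(11005 - 10360\right)\right) + 16 = \left(\left(-83\right) \left(-82\right) + 645\right) + 16 = \left(6806 + 645\right) + 16 = 7451 + 16 = 7467$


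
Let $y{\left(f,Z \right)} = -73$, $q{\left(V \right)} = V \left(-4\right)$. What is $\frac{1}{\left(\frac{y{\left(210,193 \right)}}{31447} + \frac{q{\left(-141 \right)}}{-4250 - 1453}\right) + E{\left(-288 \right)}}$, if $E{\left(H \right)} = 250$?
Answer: $\frac{59780747}{14939135941} \approx 0.0040016$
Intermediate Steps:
$q{\left(V \right)} = - 4 V$
$\frac{1}{\left(\frac{y{\left(210,193 \right)}}{31447} + \frac{q{\left(-141 \right)}}{-4250 - 1453}\right) + E{\left(-288 \right)}} = \frac{1}{\left(- \frac{73}{31447} + \frac{\left(-4\right) \left(-141\right)}{-4250 - 1453}\right) + 250} = \frac{1}{\left(\left(-73\right) \frac{1}{31447} + \frac{564}{-5703}\right) + 250} = \frac{1}{\left(- \frac{73}{31447} + 564 \left(- \frac{1}{5703}\right)\right) + 250} = \frac{1}{\left(- \frac{73}{31447} - \frac{188}{1901}\right) + 250} = \frac{1}{- \frac{6050809}{59780747} + 250} = \frac{1}{\frac{14939135941}{59780747}} = \frac{59780747}{14939135941}$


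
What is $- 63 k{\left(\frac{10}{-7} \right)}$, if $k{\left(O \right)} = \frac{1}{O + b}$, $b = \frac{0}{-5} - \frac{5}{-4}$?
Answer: $\frac{1764}{5} \approx 352.8$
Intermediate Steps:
$b = \frac{5}{4}$ ($b = 0 \left(- \frac{1}{5}\right) - - \frac{5}{4} = 0 + \frac{5}{4} = \frac{5}{4} \approx 1.25$)
$k{\left(O \right)} = \frac{1}{\frac{5}{4} + O}$ ($k{\left(O \right)} = \frac{1}{O + \frac{5}{4}} = \frac{1}{\frac{5}{4} + O}$)
$- 63 k{\left(\frac{10}{-7} \right)} = - 63 \frac{4}{5 + 4 \frac{10}{-7}} = - 63 \frac{4}{5 + 4 \cdot 10 \left(- \frac{1}{7}\right)} = - 63 \frac{4}{5 + 4 \left(- \frac{10}{7}\right)} = - 63 \frac{4}{5 - \frac{40}{7}} = - 63 \frac{4}{- \frac{5}{7}} = - 63 \cdot 4 \left(- \frac{7}{5}\right) = \left(-63\right) \left(- \frac{28}{5}\right) = \frac{1764}{5}$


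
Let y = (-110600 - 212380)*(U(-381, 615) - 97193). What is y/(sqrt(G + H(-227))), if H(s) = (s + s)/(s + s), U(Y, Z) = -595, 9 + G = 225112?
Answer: 7895892060*sqrt(14069)/14069 ≈ 6.6569e+7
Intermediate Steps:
G = 225103 (G = -9 + 225112 = 225103)
H(s) = 1 (H(s) = (2*s)/((2*s)) = (2*s)*(1/(2*s)) = 1)
y = 31583568240 (y = (-110600 - 212380)*(-595 - 97193) = -322980*(-97788) = 31583568240)
y/(sqrt(G + H(-227))) = 31583568240/(sqrt(225103 + 1)) = 31583568240/(sqrt(225104)) = 31583568240/((4*sqrt(14069))) = 31583568240*(sqrt(14069)/56276) = 7895892060*sqrt(14069)/14069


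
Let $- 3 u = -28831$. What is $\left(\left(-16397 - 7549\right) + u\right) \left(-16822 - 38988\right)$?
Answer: $\frac{2400220670}{3} \approx 8.0007 \cdot 10^{8}$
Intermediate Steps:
$u = \frac{28831}{3}$ ($u = \left(- \frac{1}{3}\right) \left(-28831\right) = \frac{28831}{3} \approx 9610.3$)
$\left(\left(-16397 - 7549\right) + u\right) \left(-16822 - 38988\right) = \left(\left(-16397 - 7549\right) + \frac{28831}{3}\right) \left(-16822 - 38988\right) = \left(\left(-16397 - 7549\right) + \frac{28831}{3}\right) \left(-55810\right) = \left(-23946 + \frac{28831}{3}\right) \left(-55810\right) = \left(- \frac{43007}{3}\right) \left(-55810\right) = \frac{2400220670}{3}$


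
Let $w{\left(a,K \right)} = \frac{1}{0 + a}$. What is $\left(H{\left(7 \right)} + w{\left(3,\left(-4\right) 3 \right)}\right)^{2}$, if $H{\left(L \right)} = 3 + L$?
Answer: $\frac{961}{9} \approx 106.78$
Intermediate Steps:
$w{\left(a,K \right)} = \frac{1}{a}$
$\left(H{\left(7 \right)} + w{\left(3,\left(-4\right) 3 \right)}\right)^{2} = \left(\left(3 + 7\right) + \frac{1}{3}\right)^{2} = \left(10 + \frac{1}{3}\right)^{2} = \left(\frac{31}{3}\right)^{2} = \frac{961}{9}$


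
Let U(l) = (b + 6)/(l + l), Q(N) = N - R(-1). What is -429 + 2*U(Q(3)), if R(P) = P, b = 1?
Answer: -1709/4 ≈ -427.25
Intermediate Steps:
Q(N) = 1 + N (Q(N) = N - 1*(-1) = N + 1 = 1 + N)
U(l) = 7/(2*l) (U(l) = (1 + 6)/(l + l) = 7/((2*l)) = 7*(1/(2*l)) = 7/(2*l))
-429 + 2*U(Q(3)) = -429 + 2*(7/(2*(1 + 3))) = -429 + 2*((7/2)/4) = -429 + 2*((7/2)*(¼)) = -429 + 2*(7/8) = -429 + 7/4 = -1709/4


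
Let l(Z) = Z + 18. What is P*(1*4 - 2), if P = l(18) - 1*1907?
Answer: -3742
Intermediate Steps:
l(Z) = 18 + Z
P = -1871 (P = (18 + 18) - 1*1907 = 36 - 1907 = -1871)
P*(1*4 - 2) = -1871*(1*4 - 2) = -1871*(4 - 2) = -1871*2 = -3742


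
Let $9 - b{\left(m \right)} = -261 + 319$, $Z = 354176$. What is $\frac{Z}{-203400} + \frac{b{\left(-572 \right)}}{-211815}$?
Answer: $- \frac{208360619}{119675475} \approx -1.741$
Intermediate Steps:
$b{\left(m \right)} = -49$ ($b{\left(m \right)} = 9 - \left(-261 + 319\right) = 9 - 58 = -49$)
$\frac{Z}{-203400} + \frac{b{\left(-572 \right)}}{-211815} = \frac{354176}{-203400} - \frac{49}{-211815} = 354176 \left(- \frac{1}{203400}\right) - - \frac{49}{211815} = - \frac{44272}{25425} + \frac{49}{211815} = - \frac{208360619}{119675475}$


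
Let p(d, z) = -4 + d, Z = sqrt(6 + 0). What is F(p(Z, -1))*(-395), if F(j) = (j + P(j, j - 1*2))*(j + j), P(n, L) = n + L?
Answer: -58460 + 20540*sqrt(6) ≈ -8147.5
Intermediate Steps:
Z = sqrt(6) ≈ 2.4495
P(n, L) = L + n
F(j) = 2*j*(-2 + 3*j) (F(j) = (j + ((j - 1*2) + j))*(j + j) = (j + ((j - 2) + j))*(2*j) = (j + ((-2 + j) + j))*(2*j) = (j + (-2 + 2*j))*(2*j) = (-2 + 3*j)*(2*j) = 2*j*(-2 + 3*j))
F(p(Z, -1))*(-395) = (2*(-4 + sqrt(6))*(-2 + 3*(-4 + sqrt(6))))*(-395) = (2*(-4 + sqrt(6))*(-2 + (-12 + 3*sqrt(6))))*(-395) = (2*(-4 + sqrt(6))*(-14 + 3*sqrt(6)))*(-395) = (2*(-14 + 3*sqrt(6))*(-4 + sqrt(6)))*(-395) = -790*(-14 + 3*sqrt(6))*(-4 + sqrt(6))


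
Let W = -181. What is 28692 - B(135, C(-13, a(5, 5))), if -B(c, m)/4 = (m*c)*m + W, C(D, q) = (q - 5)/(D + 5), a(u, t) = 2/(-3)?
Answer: 451823/16 ≈ 28239.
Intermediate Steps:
a(u, t) = -⅔ (a(u, t) = 2*(-⅓) = -⅔)
C(D, q) = (-5 + q)/(5 + D)
B(c, m) = 724 - 4*c*m² (B(c, m) = -4*((m*c)*m - 181) = -4*((c*m)*m - 181) = -4*(c*m² - 181) = -4*(-181 + c*m²) = 724 - 4*c*m²)
28692 - B(135, C(-13, a(5, 5))) = 28692 - (724 - 4*135*((-5 - ⅔)/(5 - 13))²) = 28692 - (724 - 4*135*(-17/3/(-8))²) = 28692 - (724 - 4*135*(-⅛*(-17/3))²) = 28692 - (724 - 4*135*(17/24)²) = 28692 - (724 - 4*135*289/576) = 28692 - (724 - 4335/16) = 28692 - 1*7249/16 = 28692 - 7249/16 = 451823/16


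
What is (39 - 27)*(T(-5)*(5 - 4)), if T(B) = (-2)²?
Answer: 48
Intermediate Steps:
T(B) = 4
(39 - 27)*(T(-5)*(5 - 4)) = (39 - 27)*(4*(5 - 4)) = 12*(4*1) = 12*4 = 48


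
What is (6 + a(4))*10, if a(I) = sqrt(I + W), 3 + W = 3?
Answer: 80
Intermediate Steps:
W = 0 (W = -3 + 3 = 0)
a(I) = sqrt(I) (a(I) = sqrt(I + 0) = sqrt(I))
(6 + a(4))*10 = (6 + sqrt(4))*10 = (6 + 2)*10 = 8*10 = 80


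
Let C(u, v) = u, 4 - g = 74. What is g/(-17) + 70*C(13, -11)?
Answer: 15540/17 ≈ 914.12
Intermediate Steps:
g = -70 (g = 4 - 1*74 = 4 - 74 = -70)
g/(-17) + 70*C(13, -11) = -70/(-17) + 70*13 = -70*(-1/17) + 910 = 70/17 + 910 = 15540/17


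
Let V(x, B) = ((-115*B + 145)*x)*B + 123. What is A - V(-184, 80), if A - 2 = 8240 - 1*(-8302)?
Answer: -133273179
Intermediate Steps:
V(x, B) = 123 + B*x*(145 - 115*B) (V(x, B) = ((145 - 115*B)*x)*B + 123 = (x*(145 - 115*B))*B + 123 = B*x*(145 - 115*B) + 123 = 123 + B*x*(145 - 115*B))
A = 16544 (A = 2 + (8240 - 1*(-8302)) = 2 + (8240 + 8302) = 2 + 16542 = 16544)
A - V(-184, 80) = 16544 - (123 - 115*(-184)*80² + 145*80*(-184)) = 16544 - (123 - 115*(-184)*6400 - 2134400) = 16544 - (123 + 135424000 - 2134400) = 16544 - 1*133289723 = 16544 - 133289723 = -133273179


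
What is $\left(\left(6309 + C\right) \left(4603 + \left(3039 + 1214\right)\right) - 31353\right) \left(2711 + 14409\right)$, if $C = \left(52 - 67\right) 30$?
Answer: $887773881120$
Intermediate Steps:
$C = -450$ ($C = \left(-15\right) 30 = -450$)
$\left(\left(6309 + C\right) \left(4603 + \left(3039 + 1214\right)\right) - 31353\right) \left(2711 + 14409\right) = \left(\left(6309 - 450\right) \left(4603 + \left(3039 + 1214\right)\right) - 31353\right) \left(2711 + 14409\right) = \left(5859 \left(4603 + 4253\right) - 31353\right) 17120 = \left(5859 \cdot 8856 - 31353\right) 17120 = \left(51887304 - 31353\right) 17120 = 51855951 \cdot 17120 = 887773881120$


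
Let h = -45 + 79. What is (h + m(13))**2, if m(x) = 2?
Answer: 1296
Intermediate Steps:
h = 34
(h + m(13))**2 = (34 + 2)**2 = 36**2 = 1296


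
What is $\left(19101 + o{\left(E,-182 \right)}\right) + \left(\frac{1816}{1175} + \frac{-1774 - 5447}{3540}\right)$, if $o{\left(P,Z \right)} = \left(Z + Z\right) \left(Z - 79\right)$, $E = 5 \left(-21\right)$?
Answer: $\frac{31641179431}{277300} \approx 1.141 \cdot 10^{5}$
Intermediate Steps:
$E = -105$
$o{\left(P,Z \right)} = 2 Z \left(-79 + Z\right)$
$\left(19101 + o{\left(E,-182 \right)}\right) + \left(\frac{1816}{1175} + \frac{-1774 - 5447}{3540}\right) = \left(19101 + 2 \left(-182\right) \left(-79 - 182\right)\right) + \left(\frac{1816}{1175} + \frac{-1774 - 5447}{3540}\right) = \left(19101 + 2 \left(-182\right) \left(-261\right)\right) + \left(1816 \cdot \frac{1}{1175} + \left(-1774 - 5447\right) \frac{1}{3540}\right) = \left(19101 + 95004\right) + \left(\frac{1816}{1175} - \frac{2407}{1180}\right) = 114105 + \left(\frac{1816}{1175} - \frac{2407}{1180}\right) = 114105 - \frac{137069}{277300} = \frac{31641179431}{277300}$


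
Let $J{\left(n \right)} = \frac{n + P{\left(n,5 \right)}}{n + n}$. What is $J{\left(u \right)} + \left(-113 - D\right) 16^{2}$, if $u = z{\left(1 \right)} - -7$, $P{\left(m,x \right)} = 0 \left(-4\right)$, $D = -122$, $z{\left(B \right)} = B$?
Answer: $\frac{4609}{2} \approx 2304.5$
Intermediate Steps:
$P{\left(m,x \right)} = 0$
$u = 8$ ($u = 1 - -7 = 1 + 7 = 8$)
$J{\left(n \right)} = \frac{1}{2}$ ($J{\left(n \right)} = \frac{n + 0}{n + n} = \frac{n}{2 n} = n \frac{1}{2 n} = \frac{1}{2}$)
$J{\left(u \right)} + \left(-113 - D\right) 16^{2} = \frac{1}{2} + \left(-113 - -122\right) 16^{2} = \frac{1}{2} + \left(-113 + 122\right) 256 = \frac{1}{2} + 9 \cdot 256 = \frac{1}{2} + 2304 = \frac{4609}{2}$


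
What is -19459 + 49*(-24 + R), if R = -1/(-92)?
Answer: -1898371/92 ≈ -20634.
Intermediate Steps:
R = 1/92 (R = -1*(-1/92) = 1/92 ≈ 0.010870)
-19459 + 49*(-24 + R) = -19459 + 49*(-24 + 1/92) = -19459 + 49*(-2207/92) = -19459 - 108143/92 = -1898371/92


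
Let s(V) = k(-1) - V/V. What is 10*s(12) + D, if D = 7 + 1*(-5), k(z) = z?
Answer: -18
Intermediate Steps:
s(V) = -2 (s(V) = -1 - V/V = -1 - 1*1 = -1 - 1 = -2)
D = 2 (D = 7 - 5 = 2)
10*s(12) + D = 10*(-2) + 2 = -20 + 2 = -18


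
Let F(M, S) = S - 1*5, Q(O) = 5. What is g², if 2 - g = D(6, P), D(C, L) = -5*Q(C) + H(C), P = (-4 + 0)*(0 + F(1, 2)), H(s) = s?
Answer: 441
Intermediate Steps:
F(M, S) = -5 + S (F(M, S) = S - 5 = -5 + S)
P = 12 (P = (-4 + 0)*(0 + (-5 + 2)) = -4*(0 - 3) = -4*(-3) = 12)
D(C, L) = -25 + C (D(C, L) = -5*5 + C = -25 + C)
g = 21 (g = 2 - (-25 + 6) = 2 - 1*(-19) = 2 + 19 = 21)
g² = 21² = 441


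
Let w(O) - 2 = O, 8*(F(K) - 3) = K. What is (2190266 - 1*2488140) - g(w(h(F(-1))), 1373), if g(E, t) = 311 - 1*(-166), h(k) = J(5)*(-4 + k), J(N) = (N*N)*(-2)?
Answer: -298351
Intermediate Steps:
F(K) = 3 + K/8
J(N) = -2*N² (J(N) = N²*(-2) = -2*N²)
h(k) = 200 - 50*k (h(k) = (-2*5²)*(-4 + k) = (-2*25)*(-4 + k) = -50*(-4 + k) = 200 - 50*k)
w(O) = 2 + O
g(E, t) = 477 (g(E, t) = 311 + 166 = 477)
(2190266 - 1*2488140) - g(w(h(F(-1))), 1373) = (2190266 - 1*2488140) - 1*477 = (2190266 - 2488140) - 477 = -297874 - 477 = -298351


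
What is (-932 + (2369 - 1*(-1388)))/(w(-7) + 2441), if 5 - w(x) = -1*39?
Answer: 565/497 ≈ 1.1368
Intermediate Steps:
w(x) = 44 (w(x) = 5 - (-1)*39 = 5 - 1*(-39) = 5 + 39 = 44)
(-932 + (2369 - 1*(-1388)))/(w(-7) + 2441) = (-932 + (2369 - 1*(-1388)))/(44 + 2441) = (-932 + (2369 + 1388))/2485 = (-932 + 3757)*(1/2485) = 2825*(1/2485) = 565/497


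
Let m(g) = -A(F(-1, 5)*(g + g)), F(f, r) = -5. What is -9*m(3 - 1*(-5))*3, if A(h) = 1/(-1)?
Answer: -27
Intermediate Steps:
A(h) = -1 (A(h) = 1*(-1) = -1)
m(g) = 1 (m(g) = -1*(-1) = 1)
-9*m(3 - 1*(-5))*3 = -9*1*3 = -9*3 = -27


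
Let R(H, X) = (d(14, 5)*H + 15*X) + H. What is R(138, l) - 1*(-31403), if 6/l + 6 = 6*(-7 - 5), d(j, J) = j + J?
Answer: 444104/13 ≈ 34162.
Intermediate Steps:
d(j, J) = J + j
l = -1/13 (l = 6/(-6 + 6*(-7 - 5)) = 6/(-6 + 6*(-12)) = 6/(-6 - 72) = 6/(-78) = 6*(-1/78) = -1/13 ≈ -0.076923)
R(H, X) = 15*X + 20*H (R(H, X) = ((5 + 14)*H + 15*X) + H = (19*H + 15*X) + H = (15*X + 19*H) + H = 15*X + 20*H)
R(138, l) - 1*(-31403) = (15*(-1/13) + 20*138) - 1*(-31403) = (-15/13 + 2760) + 31403 = 35865/13 + 31403 = 444104/13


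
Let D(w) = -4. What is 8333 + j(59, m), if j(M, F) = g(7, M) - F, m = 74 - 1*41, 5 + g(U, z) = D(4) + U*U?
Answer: 8340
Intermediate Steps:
g(U, z) = -9 + U**2 (g(U, z) = -5 + (-4 + U*U) = -5 + (-4 + U**2) = -9 + U**2)
m = 33 (m = 74 - 41 = 33)
j(M, F) = 40 - F (j(M, F) = (-9 + 7**2) - F = (-9 + 49) - F = 40 - F)
8333 + j(59, m) = 8333 + (40 - 1*33) = 8333 + (40 - 33) = 8333 + 7 = 8340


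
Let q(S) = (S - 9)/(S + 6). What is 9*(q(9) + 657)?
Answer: 5913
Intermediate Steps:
q(S) = (-9 + S)/(6 + S)
9*(q(9) + 657) = 9*((-9 + 9)/(6 + 9) + 657) = 9*(0/15 + 657) = 9*((1/15)*0 + 657) = 9*(0 + 657) = 9*657 = 5913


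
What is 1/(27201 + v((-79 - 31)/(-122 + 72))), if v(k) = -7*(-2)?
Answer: 1/27215 ≈ 3.6744e-5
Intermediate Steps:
v(k) = 14
1/(27201 + v((-79 - 31)/(-122 + 72))) = 1/(27201 + 14) = 1/27215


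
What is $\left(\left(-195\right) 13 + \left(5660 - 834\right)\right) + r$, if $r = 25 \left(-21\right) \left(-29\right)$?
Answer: $17516$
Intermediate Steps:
$r = 15225$ ($r = \left(-525\right) \left(-29\right) = 15225$)
$\left(\left(-195\right) 13 + \left(5660 - 834\right)\right) + r = \left(\left(-195\right) 13 + \left(5660 - 834\right)\right) + 15225 = \left(-2535 + 4826\right) + 15225 = 2291 + 15225 = 17516$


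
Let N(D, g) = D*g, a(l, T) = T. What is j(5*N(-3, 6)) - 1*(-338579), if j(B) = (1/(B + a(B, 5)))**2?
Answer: 2446233276/7225 ≈ 3.3858e+5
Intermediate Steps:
j(B) = (5 + B)**(-2) (j(B) = (1/(B + 5))**2 = (1/(5 + B))**2 = (5 + B)**(-2))
j(5*N(-3, 6)) - 1*(-338579) = (5 + 5*(-3*6))**(-2) - 1*(-338579) = (5 + 5*(-18))**(-2) + 338579 = (5 - 90)**(-2) + 338579 = (-85)**(-2) + 338579 = 1/7225 + 338579 = 2446233276/7225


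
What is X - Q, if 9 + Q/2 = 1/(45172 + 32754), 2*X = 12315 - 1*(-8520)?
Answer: 813196771/77926 ≈ 10436.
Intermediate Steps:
X = 20835/2 (X = (12315 - 1*(-8520))/2 = (12315 + 8520)/2 = (½)*20835 = 20835/2 ≈ 10418.)
Q = -701333/38963 (Q = -18 + 2/(45172 + 32754) = -18 + 2/77926 = -18 + 2*(1/77926) = -18 + 1/38963 = -701333/38963 ≈ -18.000)
X - Q = 20835/2 - 1*(-701333/38963) = 20835/2 + 701333/38963 = 813196771/77926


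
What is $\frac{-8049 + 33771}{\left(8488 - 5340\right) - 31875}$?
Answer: $- \frac{25722}{28727} \approx -0.89539$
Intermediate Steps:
$\frac{-8049 + 33771}{\left(8488 - 5340\right) - 31875} = \frac{25722}{3148 - 31875} = \frac{25722}{-28727} = 25722 \left(- \frac{1}{28727}\right) = - \frac{25722}{28727}$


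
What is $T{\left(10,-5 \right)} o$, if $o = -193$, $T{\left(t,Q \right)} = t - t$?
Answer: $0$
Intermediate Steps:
$T{\left(t,Q \right)} = 0$
$T{\left(10,-5 \right)} o = 0 \left(-193\right) = 0$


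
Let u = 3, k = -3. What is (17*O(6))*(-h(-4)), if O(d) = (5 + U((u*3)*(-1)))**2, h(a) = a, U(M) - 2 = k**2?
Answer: 17408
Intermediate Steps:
U(M) = 11 (U(M) = 2 + (-3)**2 = 2 + 9 = 11)
O(d) = 256 (O(d) = (5 + 11)**2 = 16**2 = 256)
(17*O(6))*(-h(-4)) = (17*256)*(-1*(-4)) = 4352*4 = 17408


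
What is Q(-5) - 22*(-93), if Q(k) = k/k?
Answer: 2047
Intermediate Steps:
Q(k) = 1
Q(-5) - 22*(-93) = 1 - 22*(-93) = 1 + 2046 = 2047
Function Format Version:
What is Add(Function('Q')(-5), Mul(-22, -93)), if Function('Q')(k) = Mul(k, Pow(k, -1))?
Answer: 2047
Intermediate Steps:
Function('Q')(k) = 1
Add(Function('Q')(-5), Mul(-22, -93)) = Add(1, Mul(-22, -93)) = Add(1, 2046) = 2047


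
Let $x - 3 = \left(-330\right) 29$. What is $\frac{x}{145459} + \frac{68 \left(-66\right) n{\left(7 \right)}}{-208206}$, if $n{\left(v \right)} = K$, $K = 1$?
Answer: $- \frac{223181135}{5047572759} \approx -0.044216$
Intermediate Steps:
$n{\left(v \right)} = 1$
$x = -9567$ ($x = 3 - 9570 = -9567$)
$\frac{x}{145459} + \frac{68 \left(-66\right) n{\left(7 \right)}}{-208206} = - \frac{9567}{145459} + \frac{68 \left(-66\right) 1}{-208206} = \left(-9567\right) \frac{1}{145459} + \left(-4488\right) 1 \left(- \frac{1}{208206}\right) = - \frac{9567}{145459} - - \frac{748}{34701} = - \frac{9567}{145459} + \frac{748}{34701} = - \frac{223181135}{5047572759}$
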